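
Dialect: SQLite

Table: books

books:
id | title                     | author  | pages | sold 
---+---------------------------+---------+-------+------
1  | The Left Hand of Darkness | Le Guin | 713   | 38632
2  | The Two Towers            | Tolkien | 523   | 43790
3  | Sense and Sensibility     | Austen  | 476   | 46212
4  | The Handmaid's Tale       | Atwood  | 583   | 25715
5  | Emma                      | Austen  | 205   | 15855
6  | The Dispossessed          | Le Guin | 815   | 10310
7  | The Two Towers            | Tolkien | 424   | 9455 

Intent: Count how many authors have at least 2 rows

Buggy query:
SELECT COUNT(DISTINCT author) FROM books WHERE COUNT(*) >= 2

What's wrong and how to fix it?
Bug: WHERE filters individual rows, not groups, so a group-level COUNT is invalid there

Fix: Use a subquery that GROUPs and filters with HAVING, then count its rows

Corrected query:
SELECT COUNT(*) FROM (SELECT author FROM books GROUP BY author HAVING COUNT(*) >= 2)

Result:
COUNT(*)
--------
3       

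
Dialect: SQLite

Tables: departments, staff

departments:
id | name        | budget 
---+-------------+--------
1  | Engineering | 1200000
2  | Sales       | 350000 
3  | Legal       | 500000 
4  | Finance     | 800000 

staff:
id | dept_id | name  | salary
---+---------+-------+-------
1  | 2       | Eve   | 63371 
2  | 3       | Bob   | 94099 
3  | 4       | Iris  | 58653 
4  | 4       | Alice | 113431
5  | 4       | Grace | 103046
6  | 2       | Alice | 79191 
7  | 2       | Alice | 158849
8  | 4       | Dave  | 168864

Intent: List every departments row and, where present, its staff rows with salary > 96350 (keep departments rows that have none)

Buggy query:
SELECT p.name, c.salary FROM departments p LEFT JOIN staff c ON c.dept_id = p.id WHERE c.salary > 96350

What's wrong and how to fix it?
Bug: Filtering c.salary in WHERE discards the NULL rows produced by LEFT JOIN, turning it into an inner join

Fix: Move the right-table condition into the ON clause so unmatched parents are kept

Corrected query:
SELECT p.name, c.salary FROM departments p LEFT JOIN staff c ON c.dept_id = p.id AND c.salary > 96350

Result:
name        | salary
------------+-------
Engineering | NULL  
Sales       | 158849
Legal       | NULL  
Finance     | 103046
Finance     | 113431
Finance     | 168864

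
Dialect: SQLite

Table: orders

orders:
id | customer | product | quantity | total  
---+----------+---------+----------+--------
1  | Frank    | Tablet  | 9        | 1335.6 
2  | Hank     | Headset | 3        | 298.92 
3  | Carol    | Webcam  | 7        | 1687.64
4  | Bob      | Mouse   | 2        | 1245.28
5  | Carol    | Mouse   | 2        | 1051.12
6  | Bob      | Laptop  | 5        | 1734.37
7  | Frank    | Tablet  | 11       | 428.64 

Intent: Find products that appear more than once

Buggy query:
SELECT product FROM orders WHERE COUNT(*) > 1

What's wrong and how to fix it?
Bug: WHERE can't reference COUNT(*); aggregates are computed after WHERE

Fix: Group first, then use HAVING for the count condition

Corrected query:
SELECT product FROM orders GROUP BY product HAVING COUNT(*) > 1

Result:
product
-------
Mouse  
Tablet 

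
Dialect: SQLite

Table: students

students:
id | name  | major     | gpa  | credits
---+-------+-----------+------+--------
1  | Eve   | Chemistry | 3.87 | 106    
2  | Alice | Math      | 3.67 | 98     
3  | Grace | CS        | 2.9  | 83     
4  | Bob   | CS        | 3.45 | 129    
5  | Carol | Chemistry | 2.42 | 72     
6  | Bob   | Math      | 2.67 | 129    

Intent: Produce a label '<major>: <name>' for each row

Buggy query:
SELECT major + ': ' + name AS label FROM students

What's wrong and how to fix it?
Bug: SQLite uses || for string concatenation; + coerces text to numbers (yielding 0)

Fix: Replace + with || to concatenate text

Corrected query:
SELECT major || ': ' || name AS label FROM students

Result:
label           
----------------
Chemistry: Eve  
Math: Alice     
CS: Grace       
CS: Bob         
Chemistry: Carol
Math: Bob       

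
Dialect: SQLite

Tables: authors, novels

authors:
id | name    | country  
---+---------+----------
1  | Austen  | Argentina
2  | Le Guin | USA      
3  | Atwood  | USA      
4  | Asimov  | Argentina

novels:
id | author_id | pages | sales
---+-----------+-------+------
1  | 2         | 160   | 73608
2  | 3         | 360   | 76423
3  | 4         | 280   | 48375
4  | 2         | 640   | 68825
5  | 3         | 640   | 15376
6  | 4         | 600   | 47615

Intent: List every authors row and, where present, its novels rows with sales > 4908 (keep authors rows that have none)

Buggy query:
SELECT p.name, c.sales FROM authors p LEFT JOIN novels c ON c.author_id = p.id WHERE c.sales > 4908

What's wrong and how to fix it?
Bug: A WHERE condition on the right-hand table after LEFT JOIN drops unmatched parents

Fix: Put 'c.sales > 4908' in the JOIN's ON clause instead of WHERE

Corrected query:
SELECT p.name, c.sales FROM authors p LEFT JOIN novels c ON c.author_id = p.id AND c.sales > 4908

Result:
name    | sales
--------+------
Austen  | NULL 
Le Guin | 68825
Le Guin | 73608
Atwood  | 15376
Atwood  | 76423
Asimov  | 47615
Asimov  | 48375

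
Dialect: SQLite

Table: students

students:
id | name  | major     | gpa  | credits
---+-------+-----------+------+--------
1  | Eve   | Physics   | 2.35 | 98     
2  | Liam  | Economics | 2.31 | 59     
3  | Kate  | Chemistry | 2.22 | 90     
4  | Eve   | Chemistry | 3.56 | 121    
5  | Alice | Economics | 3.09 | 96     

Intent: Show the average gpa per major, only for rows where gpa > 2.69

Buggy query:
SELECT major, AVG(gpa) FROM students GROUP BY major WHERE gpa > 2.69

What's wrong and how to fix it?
Bug: Row-level WHERE must come before GROUP BY in the clause order

Fix: Place WHERE between FROM and GROUP BY

Corrected query:
SELECT major, AVG(gpa) FROM students WHERE gpa > 2.69 GROUP BY major

Result:
major     | AVG(gpa)
----------+---------
Chemistry | 3.56    
Economics | 3.09    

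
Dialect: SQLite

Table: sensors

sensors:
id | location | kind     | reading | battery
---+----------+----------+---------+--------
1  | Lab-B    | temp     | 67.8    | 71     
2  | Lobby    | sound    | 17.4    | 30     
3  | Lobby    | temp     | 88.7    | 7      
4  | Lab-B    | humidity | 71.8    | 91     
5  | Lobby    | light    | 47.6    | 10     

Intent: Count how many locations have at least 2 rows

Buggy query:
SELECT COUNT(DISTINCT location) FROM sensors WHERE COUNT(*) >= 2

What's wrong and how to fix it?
Bug: COUNT(*) cannot appear in WHERE; the per-group count doesn't exist yet

Fix: Group first with HAVING COUNT(*) >= 2, then COUNT the resulting groups

Corrected query:
SELECT COUNT(*) FROM (SELECT location FROM sensors GROUP BY location HAVING COUNT(*) >= 2)

Result:
COUNT(*)
--------
2       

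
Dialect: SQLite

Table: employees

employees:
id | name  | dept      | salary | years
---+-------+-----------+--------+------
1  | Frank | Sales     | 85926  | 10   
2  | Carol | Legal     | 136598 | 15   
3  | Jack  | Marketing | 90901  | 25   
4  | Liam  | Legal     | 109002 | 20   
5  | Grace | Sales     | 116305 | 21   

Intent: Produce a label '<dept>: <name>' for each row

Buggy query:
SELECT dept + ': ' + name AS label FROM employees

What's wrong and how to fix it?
Bug: SQLite uses || for string concatenation; + coerces text to numbers (yielding 0)

Fix: Replace + with || to concatenate text

Corrected query:
SELECT dept || ': ' || name AS label FROM employees

Result:
label          
---------------
Sales: Frank   
Legal: Carol   
Marketing: Jack
Legal: Liam    
Sales: Grace   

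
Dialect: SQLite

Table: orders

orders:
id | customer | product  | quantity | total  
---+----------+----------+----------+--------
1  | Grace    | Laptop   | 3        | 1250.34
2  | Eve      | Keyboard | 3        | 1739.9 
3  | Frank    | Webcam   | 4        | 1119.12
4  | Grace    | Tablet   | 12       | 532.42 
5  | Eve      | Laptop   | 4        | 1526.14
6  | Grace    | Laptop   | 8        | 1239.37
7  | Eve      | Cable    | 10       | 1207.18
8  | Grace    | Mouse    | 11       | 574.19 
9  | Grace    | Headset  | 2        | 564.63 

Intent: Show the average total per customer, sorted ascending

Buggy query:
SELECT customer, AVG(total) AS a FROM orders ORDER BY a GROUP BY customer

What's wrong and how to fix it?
Bug: ORDER BY appears before GROUP BY; SQL clause order requires GROUP BY first

Fix: Move ORDER BY to the end, after GROUP BY

Corrected query:
SELECT customer, AVG(total) AS a FROM orders GROUP BY customer ORDER BY a

Result:
customer | a          
---------+------------
Grace    | 832.19     
Frank    | 1119.12    
Eve      | 1491.073333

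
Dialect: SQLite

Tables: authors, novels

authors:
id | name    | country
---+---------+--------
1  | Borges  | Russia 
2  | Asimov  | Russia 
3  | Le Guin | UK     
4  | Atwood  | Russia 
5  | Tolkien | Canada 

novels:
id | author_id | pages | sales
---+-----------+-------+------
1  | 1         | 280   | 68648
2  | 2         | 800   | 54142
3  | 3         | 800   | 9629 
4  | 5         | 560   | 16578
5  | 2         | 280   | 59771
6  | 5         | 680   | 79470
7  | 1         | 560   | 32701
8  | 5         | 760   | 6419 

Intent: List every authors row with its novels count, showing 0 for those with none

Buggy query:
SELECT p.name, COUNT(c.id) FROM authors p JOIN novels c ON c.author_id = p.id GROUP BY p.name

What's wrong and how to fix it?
Bug: An inner join excludes parents with zero children

Fix: Switch to LEFT JOIN to retain unmatched parent rows

Corrected query:
SELECT p.name, COUNT(c.id) FROM authors p LEFT JOIN novels c ON c.author_id = p.id GROUP BY p.name

Result:
name    | COUNT(c.id)
--------+------------
Asimov  | 2          
Atwood  | 0          
Borges  | 2          
Le Guin | 1          
Tolkien | 3          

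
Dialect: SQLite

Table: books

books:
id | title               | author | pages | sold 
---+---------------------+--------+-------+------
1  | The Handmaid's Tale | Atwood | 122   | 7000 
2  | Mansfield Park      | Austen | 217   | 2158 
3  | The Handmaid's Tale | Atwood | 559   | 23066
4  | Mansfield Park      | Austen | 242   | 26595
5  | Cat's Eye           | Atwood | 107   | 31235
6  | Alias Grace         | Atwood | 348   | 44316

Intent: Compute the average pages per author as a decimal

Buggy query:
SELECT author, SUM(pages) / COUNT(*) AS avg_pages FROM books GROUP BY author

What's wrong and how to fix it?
Bug: SUM(pages) and COUNT(*) are both integers; the division truncates the fractional part

Fix: Multiply by 1.0 (or CAST to REAL) to force floating-point division

Corrected query:
SELECT author, SUM(pages) * 1.0 / COUNT(*) AS avg_pages FROM books GROUP BY author

Result:
author | avg_pages
-------+----------
Atwood | 284      
Austen | 229.5    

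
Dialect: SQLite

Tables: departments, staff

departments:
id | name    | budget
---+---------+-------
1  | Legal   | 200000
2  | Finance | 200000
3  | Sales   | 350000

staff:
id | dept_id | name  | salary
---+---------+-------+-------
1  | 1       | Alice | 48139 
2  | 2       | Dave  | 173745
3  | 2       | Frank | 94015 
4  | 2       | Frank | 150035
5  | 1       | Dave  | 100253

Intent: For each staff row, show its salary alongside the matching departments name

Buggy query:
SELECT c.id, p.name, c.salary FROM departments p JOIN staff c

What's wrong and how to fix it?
Bug: JOIN with no ON clause produces a cartesian product; every staff row pairs with every departments row

Fix: Specify the join condition linking the foreign key to the parent id

Corrected query:
SELECT c.id, p.name, c.salary FROM departments p JOIN staff c ON c.dept_id = p.id

Result:
id | name    | salary
---+---------+-------
1  | Legal   | 48139 
2  | Finance | 173745
3  | Finance | 94015 
4  | Finance | 150035
5  | Legal   | 100253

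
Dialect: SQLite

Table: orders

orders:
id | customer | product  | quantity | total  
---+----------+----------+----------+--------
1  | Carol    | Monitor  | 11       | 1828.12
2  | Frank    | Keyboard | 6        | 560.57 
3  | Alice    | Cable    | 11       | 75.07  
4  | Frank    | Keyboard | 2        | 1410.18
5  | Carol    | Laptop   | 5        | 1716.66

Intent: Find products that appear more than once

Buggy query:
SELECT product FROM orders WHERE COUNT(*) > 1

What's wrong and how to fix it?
Bug: WHERE can't reference COUNT(*); aggregates are computed after WHERE

Fix: GROUP BY product, then filter groups with HAVING COUNT(*) > 1

Corrected query:
SELECT product FROM orders GROUP BY product HAVING COUNT(*) > 1

Result:
product 
--------
Keyboard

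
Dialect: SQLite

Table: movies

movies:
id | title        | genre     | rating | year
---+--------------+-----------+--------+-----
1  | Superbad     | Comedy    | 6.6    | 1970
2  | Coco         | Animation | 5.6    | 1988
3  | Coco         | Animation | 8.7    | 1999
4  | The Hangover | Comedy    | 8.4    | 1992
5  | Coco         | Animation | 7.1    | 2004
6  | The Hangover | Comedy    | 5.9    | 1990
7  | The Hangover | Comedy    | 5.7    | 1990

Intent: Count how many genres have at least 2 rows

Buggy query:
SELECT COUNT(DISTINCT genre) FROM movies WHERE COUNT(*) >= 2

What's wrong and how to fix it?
Bug: WHERE filters individual rows, not groups, so a group-level COUNT is invalid there

Fix: Use a subquery that GROUPs and filters with HAVING, then count its rows

Corrected query:
SELECT COUNT(*) FROM (SELECT genre FROM movies GROUP BY genre HAVING COUNT(*) >= 2)

Result:
COUNT(*)
--------
2       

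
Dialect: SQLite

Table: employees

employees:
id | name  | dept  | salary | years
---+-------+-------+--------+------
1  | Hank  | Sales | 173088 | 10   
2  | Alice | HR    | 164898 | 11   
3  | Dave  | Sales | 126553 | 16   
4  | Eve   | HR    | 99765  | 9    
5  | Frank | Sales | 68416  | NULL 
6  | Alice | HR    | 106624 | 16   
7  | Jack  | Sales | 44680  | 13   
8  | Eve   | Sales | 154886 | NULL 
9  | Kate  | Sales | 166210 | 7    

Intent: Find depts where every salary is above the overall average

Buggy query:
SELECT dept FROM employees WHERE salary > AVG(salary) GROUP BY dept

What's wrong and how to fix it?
Bug: AVG() is an aggregate; it can't sit directly in WHERE

Fix: Compute the overall average in a scalar subquery and compare each group's MIN against it in HAVING

Corrected query:
SELECT dept FROM employees GROUP BY dept HAVING MIN(salary) > (SELECT AVG(salary) FROM employees)

Result:
(no rows)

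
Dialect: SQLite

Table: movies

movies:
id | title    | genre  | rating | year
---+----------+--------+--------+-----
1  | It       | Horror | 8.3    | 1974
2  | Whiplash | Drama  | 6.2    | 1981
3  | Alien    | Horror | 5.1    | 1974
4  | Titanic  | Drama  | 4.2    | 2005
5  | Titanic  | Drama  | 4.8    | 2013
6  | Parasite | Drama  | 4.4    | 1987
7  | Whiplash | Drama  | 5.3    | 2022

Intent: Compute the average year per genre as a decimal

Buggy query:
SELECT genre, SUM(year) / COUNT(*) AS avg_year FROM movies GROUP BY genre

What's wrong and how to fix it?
Bug: Both operands are integers, so '/' performs integer division and truncates

Fix: Multiply by 1.0 (or CAST to REAL) to force floating-point division

Corrected query:
SELECT genre, SUM(year) * 1.0 / COUNT(*) AS avg_year FROM movies GROUP BY genre

Result:
genre  | avg_year
-------+---------
Drama  | 2001.6  
Horror | 1974    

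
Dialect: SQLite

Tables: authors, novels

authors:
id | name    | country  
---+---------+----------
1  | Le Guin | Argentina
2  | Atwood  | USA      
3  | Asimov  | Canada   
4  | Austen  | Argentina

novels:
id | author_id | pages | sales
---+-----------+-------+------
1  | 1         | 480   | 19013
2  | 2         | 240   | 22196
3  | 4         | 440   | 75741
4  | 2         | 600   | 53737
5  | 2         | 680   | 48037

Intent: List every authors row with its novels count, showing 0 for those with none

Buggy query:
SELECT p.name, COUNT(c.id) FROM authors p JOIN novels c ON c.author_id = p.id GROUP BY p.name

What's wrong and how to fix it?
Bug: An inner join excludes parents with zero children

Fix: Switch to LEFT JOIN to retain unmatched parent rows

Corrected query:
SELECT p.name, COUNT(c.id) FROM authors p LEFT JOIN novels c ON c.author_id = p.id GROUP BY p.name

Result:
name    | COUNT(c.id)
--------+------------
Asimov  | 0          
Atwood  | 3          
Austen  | 1          
Le Guin | 1          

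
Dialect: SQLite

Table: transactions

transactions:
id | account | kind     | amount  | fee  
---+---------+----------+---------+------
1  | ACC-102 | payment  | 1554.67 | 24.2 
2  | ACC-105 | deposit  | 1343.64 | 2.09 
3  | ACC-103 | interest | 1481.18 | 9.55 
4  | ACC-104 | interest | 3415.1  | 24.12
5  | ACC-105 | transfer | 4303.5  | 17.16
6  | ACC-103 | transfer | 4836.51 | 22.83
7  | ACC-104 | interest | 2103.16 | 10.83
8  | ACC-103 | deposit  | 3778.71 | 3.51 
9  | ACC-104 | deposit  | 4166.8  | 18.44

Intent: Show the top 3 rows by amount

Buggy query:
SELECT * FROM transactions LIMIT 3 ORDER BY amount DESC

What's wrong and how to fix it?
Bug: LIMIT must come after ORDER BY

Fix: Swap the clauses: ORDER BY first, then LIMIT

Corrected query:
SELECT * FROM transactions ORDER BY amount DESC LIMIT 3

Result:
id | account | kind     | amount  | fee  
---+---------+----------+---------+------
6  | ACC-103 | transfer | 4836.51 | 22.83
5  | ACC-105 | transfer | 4303.5  | 17.16
9  | ACC-104 | deposit  | 4166.8  | 18.44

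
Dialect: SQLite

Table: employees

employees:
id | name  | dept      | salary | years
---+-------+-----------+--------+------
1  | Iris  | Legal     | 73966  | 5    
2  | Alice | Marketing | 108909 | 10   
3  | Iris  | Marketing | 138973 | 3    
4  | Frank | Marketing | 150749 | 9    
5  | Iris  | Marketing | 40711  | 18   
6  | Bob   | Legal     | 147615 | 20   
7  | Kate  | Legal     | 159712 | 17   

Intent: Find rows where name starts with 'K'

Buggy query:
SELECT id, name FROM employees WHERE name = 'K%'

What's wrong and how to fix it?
Bug: '=' compares the literal string including the % character; pattern matching needs LIKE

Fix: Replace '=' with LIKE so 'K%' is treated as a pattern

Corrected query:
SELECT id, name FROM employees WHERE name LIKE 'K%'

Result:
id | name
---+-----
7  | Kate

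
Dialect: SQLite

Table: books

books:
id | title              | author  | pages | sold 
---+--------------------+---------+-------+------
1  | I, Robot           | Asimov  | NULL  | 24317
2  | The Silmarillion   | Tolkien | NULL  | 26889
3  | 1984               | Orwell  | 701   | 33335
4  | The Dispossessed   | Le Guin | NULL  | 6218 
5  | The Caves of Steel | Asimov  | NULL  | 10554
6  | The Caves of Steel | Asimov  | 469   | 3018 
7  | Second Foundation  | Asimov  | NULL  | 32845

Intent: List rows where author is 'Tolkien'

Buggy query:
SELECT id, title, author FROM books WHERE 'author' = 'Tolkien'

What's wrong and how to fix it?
Bug: Single quotes denote string literals in SQL; the column name is being compared as a constant string

Fix: Reference the column as author without single quotes

Corrected query:
SELECT id, title, author FROM books WHERE author = 'Tolkien'

Result:
id | title            | author 
---+------------------+--------
2  | The Silmarillion | Tolkien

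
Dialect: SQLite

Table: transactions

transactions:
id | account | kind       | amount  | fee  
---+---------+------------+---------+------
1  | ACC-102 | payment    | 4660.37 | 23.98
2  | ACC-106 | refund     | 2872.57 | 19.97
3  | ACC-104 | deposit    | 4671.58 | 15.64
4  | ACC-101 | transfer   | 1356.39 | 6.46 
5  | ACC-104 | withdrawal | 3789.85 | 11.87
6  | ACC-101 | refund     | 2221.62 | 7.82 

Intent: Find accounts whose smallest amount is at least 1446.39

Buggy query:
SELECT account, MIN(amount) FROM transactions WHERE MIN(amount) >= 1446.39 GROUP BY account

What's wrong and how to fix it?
Bug: Aggregates like MIN are computed per group after WHERE runs

Fix: Use HAVING for the per-group MIN condition

Corrected query:
SELECT account, MIN(amount) FROM transactions GROUP BY account HAVING MIN(amount) >= 1446.39

Result:
account | MIN(amount)
--------+------------
ACC-102 | 4660.37    
ACC-104 | 3789.85    
ACC-106 | 2872.57    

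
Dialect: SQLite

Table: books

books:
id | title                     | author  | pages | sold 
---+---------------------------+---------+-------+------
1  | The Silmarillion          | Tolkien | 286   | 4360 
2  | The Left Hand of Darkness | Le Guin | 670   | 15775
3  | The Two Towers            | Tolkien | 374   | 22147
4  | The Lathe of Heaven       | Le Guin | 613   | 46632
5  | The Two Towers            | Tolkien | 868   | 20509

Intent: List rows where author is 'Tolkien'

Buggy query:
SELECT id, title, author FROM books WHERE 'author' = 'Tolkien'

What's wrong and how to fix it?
Bug: Single quotes denote string literals in SQL; the column name is being compared as a constant string

Fix: Remove the quotes around the column name (or use double quotes for an identifier)

Corrected query:
SELECT id, title, author FROM books WHERE author = 'Tolkien'

Result:
id | title            | author 
---+------------------+--------
1  | The Silmarillion | Tolkien
3  | The Two Towers   | Tolkien
5  | The Two Towers   | Tolkien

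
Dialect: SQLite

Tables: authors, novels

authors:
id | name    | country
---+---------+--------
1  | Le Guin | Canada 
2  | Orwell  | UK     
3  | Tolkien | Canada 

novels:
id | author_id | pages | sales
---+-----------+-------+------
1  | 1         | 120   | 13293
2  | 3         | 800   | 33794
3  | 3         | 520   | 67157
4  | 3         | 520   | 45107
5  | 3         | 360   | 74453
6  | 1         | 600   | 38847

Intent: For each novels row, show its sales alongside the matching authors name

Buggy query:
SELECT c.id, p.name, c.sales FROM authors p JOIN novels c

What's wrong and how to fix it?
Bug: Missing join condition: each novels row is matched to all authors rows instead of just its own

Fix: Add ON c.author_id = p.id to the JOIN

Corrected query:
SELECT c.id, p.name, c.sales FROM authors p JOIN novels c ON c.author_id = p.id

Result:
id | name    | sales
---+---------+------
1  | Le Guin | 13293
2  | Tolkien | 33794
3  | Tolkien | 67157
4  | Tolkien | 45107
5  | Tolkien | 74453
6  | Le Guin | 38847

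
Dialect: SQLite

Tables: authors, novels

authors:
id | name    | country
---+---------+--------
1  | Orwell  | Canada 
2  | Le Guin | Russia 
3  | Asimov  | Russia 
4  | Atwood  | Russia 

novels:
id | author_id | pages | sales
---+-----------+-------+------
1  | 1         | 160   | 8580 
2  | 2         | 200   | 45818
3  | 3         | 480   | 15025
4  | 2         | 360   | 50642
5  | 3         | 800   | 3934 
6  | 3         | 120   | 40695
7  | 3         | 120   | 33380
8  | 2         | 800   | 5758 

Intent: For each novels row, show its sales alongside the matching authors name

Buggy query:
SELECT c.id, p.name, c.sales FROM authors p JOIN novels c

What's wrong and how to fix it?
Bug: Missing join condition: each novels row is matched to all authors rows instead of just its own

Fix: Specify the join condition linking the foreign key to the parent id

Corrected query:
SELECT c.id, p.name, c.sales FROM authors p JOIN novels c ON c.author_id = p.id

Result:
id | name    | sales
---+---------+------
1  | Orwell  | 8580 
2  | Le Guin | 45818
3  | Asimov  | 15025
4  | Le Guin | 50642
5  | Asimov  | 3934 
6  | Asimov  | 40695
7  | Asimov  | 33380
8  | Le Guin | 5758 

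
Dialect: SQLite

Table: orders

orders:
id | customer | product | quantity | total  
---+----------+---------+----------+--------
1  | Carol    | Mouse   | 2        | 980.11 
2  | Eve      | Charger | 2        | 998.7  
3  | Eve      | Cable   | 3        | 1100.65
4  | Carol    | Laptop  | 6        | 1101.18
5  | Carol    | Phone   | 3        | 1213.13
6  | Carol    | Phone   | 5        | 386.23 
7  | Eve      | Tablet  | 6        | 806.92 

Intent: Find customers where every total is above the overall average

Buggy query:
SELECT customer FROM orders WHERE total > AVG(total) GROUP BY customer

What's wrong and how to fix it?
Bug: WHERE evaluates per row before aggregation, so AVG() is unavailable

Fix: Compute the overall average in a scalar subquery and compare each group's MIN against it in HAVING

Corrected query:
SELECT customer FROM orders GROUP BY customer HAVING MIN(total) > (SELECT AVG(total) FROM orders)

Result:
(no rows)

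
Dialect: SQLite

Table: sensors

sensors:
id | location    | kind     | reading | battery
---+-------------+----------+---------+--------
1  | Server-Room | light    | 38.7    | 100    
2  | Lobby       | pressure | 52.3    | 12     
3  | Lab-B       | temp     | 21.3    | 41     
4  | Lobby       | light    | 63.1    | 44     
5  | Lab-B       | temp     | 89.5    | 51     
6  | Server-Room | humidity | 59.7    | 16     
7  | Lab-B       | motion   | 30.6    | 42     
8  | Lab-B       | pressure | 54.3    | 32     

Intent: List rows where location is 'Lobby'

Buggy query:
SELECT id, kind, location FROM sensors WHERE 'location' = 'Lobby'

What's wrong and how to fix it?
Bug: 'location' in single quotes is a string literal, not the column; the comparison is literal-vs-literal and never true

Fix: Reference the column as location without single quotes

Corrected query:
SELECT id, kind, location FROM sensors WHERE location = 'Lobby'

Result:
id | kind     | location
---+----------+---------
2  | pressure | Lobby   
4  | light    | Lobby   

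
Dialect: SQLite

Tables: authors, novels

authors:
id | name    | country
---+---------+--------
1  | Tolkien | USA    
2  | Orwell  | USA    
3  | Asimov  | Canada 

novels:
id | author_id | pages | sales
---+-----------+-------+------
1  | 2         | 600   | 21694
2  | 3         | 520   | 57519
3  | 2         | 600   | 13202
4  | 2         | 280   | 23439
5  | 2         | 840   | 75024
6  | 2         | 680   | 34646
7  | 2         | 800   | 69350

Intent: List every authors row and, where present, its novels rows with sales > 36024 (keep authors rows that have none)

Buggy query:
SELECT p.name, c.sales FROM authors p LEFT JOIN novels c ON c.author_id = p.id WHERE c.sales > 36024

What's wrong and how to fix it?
Bug: A WHERE condition on the right-hand table after LEFT JOIN drops unmatched parents

Fix: Put 'c.sales > 36024' in the JOIN's ON clause instead of WHERE

Corrected query:
SELECT p.name, c.sales FROM authors p LEFT JOIN novels c ON c.author_id = p.id AND c.sales > 36024

Result:
name    | sales
--------+------
Tolkien | NULL 
Orwell  | 69350
Orwell  | 75024
Asimov  | 57519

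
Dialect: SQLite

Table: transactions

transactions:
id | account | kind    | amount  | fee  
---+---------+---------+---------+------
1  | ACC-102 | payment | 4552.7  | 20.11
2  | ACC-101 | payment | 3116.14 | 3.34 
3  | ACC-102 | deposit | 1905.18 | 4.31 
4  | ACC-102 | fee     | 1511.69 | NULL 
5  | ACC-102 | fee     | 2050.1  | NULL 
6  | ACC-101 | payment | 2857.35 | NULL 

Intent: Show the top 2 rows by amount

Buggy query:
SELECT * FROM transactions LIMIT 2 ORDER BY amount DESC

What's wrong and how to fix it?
Bug: ORDER BY cannot follow LIMIT; LIMIT is the final clause

Fix: Swap the clauses: ORDER BY first, then LIMIT

Corrected query:
SELECT * FROM transactions ORDER BY amount DESC LIMIT 2

Result:
id | account | kind    | amount  | fee  
---+---------+---------+---------+------
1  | ACC-102 | payment | 4552.7  | 20.11
2  | ACC-101 | payment | 3116.14 | 3.34 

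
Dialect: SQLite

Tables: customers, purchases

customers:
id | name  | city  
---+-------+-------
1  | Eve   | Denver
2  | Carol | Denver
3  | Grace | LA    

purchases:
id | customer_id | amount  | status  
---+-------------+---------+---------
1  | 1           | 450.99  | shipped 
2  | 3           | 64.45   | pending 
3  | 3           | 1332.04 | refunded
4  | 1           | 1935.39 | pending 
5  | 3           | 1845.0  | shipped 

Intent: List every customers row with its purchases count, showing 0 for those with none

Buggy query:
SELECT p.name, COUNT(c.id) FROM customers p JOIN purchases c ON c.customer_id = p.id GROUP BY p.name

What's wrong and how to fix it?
Bug: An inner join excludes parents with zero children

Fix: Use LEFT JOIN so parents without children still appear (COUNT(c.id) gives 0)

Corrected query:
SELECT p.name, COUNT(c.id) FROM customers p LEFT JOIN purchases c ON c.customer_id = p.id GROUP BY p.name

Result:
name  | COUNT(c.id)
------+------------
Carol | 0          
Eve   | 2          
Grace | 3          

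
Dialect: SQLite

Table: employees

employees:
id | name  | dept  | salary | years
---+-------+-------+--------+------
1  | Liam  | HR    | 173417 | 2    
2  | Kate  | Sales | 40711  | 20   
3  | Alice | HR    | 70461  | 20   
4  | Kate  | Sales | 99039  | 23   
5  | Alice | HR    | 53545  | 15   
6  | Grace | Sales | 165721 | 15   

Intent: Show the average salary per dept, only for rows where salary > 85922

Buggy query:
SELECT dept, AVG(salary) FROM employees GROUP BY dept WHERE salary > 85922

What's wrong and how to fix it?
Bug: WHERE cannot follow GROUP BY

Fix: Place WHERE between FROM and GROUP BY

Corrected query:
SELECT dept, AVG(salary) FROM employees WHERE salary > 85922 GROUP BY dept

Result:
dept  | AVG(salary)
------+------------
HR    | 173417     
Sales | 132380     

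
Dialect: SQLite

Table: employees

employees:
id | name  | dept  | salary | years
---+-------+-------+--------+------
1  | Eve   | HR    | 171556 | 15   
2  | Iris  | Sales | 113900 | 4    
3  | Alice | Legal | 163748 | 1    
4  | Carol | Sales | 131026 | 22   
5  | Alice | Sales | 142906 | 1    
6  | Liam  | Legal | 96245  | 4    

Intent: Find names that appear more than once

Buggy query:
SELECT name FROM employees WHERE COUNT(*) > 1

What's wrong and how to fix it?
Bug: WHERE can't reference COUNT(*); aggregates are computed after WHERE

Fix: Group first, then use HAVING for the count condition

Corrected query:
SELECT name FROM employees GROUP BY name HAVING COUNT(*) > 1

Result:
name 
-----
Alice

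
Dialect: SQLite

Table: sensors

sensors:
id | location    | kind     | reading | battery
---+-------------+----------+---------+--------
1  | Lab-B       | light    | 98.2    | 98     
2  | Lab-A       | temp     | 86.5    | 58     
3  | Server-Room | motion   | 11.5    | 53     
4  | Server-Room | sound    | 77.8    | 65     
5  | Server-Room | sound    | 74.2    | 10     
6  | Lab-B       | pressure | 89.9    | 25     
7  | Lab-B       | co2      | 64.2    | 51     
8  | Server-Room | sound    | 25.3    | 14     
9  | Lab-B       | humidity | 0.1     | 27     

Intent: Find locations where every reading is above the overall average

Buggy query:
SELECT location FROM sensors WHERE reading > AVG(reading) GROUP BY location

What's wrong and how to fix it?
Bug: WHERE evaluates per row before aggregation, so AVG() is unavailable

Fix: Use a subquery for AVG and a HAVING MIN(...) filter so the condition holds for every row in the group

Corrected query:
SELECT location FROM sensors GROUP BY location HAVING MIN(reading) > (SELECT AVG(reading) FROM sensors)

Result:
location
--------
Lab-A   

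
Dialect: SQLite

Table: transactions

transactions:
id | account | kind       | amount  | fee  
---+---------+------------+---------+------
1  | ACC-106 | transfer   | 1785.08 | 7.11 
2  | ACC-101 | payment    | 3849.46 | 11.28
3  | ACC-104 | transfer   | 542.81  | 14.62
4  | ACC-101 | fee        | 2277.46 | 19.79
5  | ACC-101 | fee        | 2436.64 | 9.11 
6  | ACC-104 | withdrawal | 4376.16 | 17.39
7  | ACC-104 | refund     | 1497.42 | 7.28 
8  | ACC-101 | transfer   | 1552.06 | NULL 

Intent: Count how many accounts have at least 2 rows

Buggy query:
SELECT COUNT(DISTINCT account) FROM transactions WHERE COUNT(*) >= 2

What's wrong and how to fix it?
Bug: COUNT(*) cannot appear in WHERE; the per-group count doesn't exist yet

Fix: Group first with HAVING COUNT(*) >= 2, then COUNT the resulting groups

Corrected query:
SELECT COUNT(*) FROM (SELECT account FROM transactions GROUP BY account HAVING COUNT(*) >= 2)

Result:
COUNT(*)
--------
2       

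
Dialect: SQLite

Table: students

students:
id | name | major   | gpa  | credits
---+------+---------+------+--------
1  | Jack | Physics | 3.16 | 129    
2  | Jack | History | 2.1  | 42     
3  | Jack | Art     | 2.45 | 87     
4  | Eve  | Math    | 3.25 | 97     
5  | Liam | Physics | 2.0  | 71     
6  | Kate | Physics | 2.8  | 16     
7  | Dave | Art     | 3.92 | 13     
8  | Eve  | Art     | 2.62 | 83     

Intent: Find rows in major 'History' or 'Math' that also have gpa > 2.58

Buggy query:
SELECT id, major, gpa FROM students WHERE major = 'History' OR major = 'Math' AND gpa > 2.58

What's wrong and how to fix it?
Bug: AND binds tighter than OR, so this parses as major = 'History' OR (major = 'Math' AND gpa > 2.58)

Fix: Group the OR with parentheses (or use IN), then AND the threshold

Corrected query:
SELECT id, major, gpa FROM students WHERE (major = 'History' OR major = 'Math') AND gpa > 2.58

Result:
id | major | gpa 
---+-------+-----
4  | Math  | 3.25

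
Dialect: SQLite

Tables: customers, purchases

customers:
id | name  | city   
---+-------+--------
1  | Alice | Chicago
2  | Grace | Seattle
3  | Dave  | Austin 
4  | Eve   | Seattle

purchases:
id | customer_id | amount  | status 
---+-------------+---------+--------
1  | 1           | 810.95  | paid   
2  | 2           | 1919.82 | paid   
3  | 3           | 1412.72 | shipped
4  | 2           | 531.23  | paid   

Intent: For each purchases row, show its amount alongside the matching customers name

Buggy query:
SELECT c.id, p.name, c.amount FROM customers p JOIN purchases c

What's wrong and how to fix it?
Bug: Missing join condition: each purchases row is matched to all customers rows instead of just its own

Fix: Add ON c.customer_id = p.id to the JOIN

Corrected query:
SELECT c.id, p.name, c.amount FROM customers p JOIN purchases c ON c.customer_id = p.id

Result:
id | name  | amount 
---+-------+--------
1  | Alice | 810.95 
2  | Grace | 1919.82
3  | Dave  | 1412.72
4  | Grace | 531.23 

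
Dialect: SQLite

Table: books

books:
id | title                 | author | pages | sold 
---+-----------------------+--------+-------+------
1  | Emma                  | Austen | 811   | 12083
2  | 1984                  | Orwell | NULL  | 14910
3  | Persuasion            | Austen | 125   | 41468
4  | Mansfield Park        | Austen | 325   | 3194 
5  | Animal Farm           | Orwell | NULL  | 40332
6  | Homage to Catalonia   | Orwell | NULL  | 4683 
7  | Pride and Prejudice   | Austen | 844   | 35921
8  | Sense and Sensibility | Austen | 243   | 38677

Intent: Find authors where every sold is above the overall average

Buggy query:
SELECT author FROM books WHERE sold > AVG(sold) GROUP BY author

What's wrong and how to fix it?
Bug: AVG() is an aggregate; it can't sit directly in WHERE

Fix: Compute the overall average in a scalar subquery and compare each group's MIN against it in HAVING

Corrected query:
SELECT author FROM books GROUP BY author HAVING MIN(sold) > (SELECT AVG(sold) FROM books)

Result:
(no rows)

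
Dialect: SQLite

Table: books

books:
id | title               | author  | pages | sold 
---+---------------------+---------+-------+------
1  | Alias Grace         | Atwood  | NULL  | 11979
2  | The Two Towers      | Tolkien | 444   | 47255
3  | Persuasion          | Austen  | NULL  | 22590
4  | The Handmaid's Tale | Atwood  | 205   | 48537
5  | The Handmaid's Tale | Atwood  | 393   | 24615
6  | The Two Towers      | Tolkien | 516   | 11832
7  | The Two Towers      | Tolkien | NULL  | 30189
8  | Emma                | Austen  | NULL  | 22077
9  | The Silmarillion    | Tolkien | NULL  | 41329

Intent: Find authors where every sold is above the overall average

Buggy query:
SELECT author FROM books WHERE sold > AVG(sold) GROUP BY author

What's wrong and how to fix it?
Bug: WHERE evaluates per row before aggregation, so AVG() is unavailable

Fix: Compute the overall average in a scalar subquery and compare each group's MIN against it in HAVING

Corrected query:
SELECT author FROM books GROUP BY author HAVING MIN(sold) > (SELECT AVG(sold) FROM books)

Result:
(no rows)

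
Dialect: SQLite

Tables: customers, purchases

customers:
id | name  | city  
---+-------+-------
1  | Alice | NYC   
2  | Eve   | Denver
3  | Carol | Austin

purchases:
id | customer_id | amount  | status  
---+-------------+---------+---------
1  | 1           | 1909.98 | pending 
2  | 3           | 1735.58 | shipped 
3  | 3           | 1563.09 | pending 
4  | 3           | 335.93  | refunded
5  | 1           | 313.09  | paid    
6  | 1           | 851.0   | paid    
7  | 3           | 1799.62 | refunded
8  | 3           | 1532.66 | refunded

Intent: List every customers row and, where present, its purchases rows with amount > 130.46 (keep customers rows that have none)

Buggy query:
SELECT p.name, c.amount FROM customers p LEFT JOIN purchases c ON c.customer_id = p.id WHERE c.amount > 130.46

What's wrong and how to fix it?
Bug: Filtering c.amount in WHERE discards the NULL rows produced by LEFT JOIN, turning it into an inner join

Fix: Put 'c.amount > 130.46' in the JOIN's ON clause instead of WHERE

Corrected query:
SELECT p.name, c.amount FROM customers p LEFT JOIN purchases c ON c.customer_id = p.id AND c.amount > 130.46

Result:
name  | amount 
------+--------
Alice | 313.09 
Alice | 851    
Alice | 1909.98
Eve   | NULL   
Carol | 335.93 
Carol | 1532.66
Carol | 1563.09
Carol | 1735.58
Carol | 1799.62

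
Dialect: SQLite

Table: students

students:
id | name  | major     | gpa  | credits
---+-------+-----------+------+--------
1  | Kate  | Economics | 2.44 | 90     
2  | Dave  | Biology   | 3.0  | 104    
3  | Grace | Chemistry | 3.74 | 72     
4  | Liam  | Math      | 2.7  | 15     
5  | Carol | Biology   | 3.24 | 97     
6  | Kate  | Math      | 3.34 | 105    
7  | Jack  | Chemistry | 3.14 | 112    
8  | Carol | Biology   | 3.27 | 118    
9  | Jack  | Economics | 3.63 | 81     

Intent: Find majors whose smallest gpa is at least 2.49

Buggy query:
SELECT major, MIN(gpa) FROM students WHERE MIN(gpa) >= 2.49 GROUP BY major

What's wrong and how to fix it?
Bug: Aggregates like MIN are computed per group after WHERE runs

Fix: Use HAVING for the per-group MIN condition

Corrected query:
SELECT major, MIN(gpa) FROM students GROUP BY major HAVING MIN(gpa) >= 2.49

Result:
major     | MIN(gpa)
----------+---------
Biology   | 3       
Chemistry | 3.14    
Math      | 2.7     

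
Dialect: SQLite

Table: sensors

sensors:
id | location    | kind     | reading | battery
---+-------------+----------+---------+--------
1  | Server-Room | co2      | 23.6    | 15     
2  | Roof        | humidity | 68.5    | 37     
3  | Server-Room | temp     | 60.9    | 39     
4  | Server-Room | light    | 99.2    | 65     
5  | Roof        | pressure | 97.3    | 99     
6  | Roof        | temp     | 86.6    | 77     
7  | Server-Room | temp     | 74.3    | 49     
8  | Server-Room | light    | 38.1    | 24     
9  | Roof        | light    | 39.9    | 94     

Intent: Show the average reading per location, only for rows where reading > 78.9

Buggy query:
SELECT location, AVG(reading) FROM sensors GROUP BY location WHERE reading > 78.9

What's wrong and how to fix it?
Bug: Row-level WHERE must come before GROUP BY in the clause order

Fix: Move the WHERE clause before GROUP BY

Corrected query:
SELECT location, AVG(reading) FROM sensors WHERE reading > 78.9 GROUP BY location

Result:
location    | AVG(reading)
------------+-------------
Roof        | 91.95       
Server-Room | 99.2        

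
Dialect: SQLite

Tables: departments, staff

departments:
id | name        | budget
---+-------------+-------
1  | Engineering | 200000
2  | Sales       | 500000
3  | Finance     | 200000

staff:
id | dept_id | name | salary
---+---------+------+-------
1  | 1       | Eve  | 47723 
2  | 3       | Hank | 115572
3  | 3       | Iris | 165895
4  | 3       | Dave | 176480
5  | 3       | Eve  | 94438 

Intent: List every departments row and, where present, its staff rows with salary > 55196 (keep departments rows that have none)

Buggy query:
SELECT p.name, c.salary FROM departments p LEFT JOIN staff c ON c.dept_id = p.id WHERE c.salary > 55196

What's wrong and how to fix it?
Bug: A WHERE condition on the right-hand table after LEFT JOIN drops unmatched parents

Fix: Put 'c.salary > 55196' in the JOIN's ON clause instead of WHERE

Corrected query:
SELECT p.name, c.salary FROM departments p LEFT JOIN staff c ON c.dept_id = p.id AND c.salary > 55196

Result:
name        | salary
------------+-------
Engineering | NULL  
Sales       | NULL  
Finance     | 94438 
Finance     | 115572
Finance     | 165895
Finance     | 176480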